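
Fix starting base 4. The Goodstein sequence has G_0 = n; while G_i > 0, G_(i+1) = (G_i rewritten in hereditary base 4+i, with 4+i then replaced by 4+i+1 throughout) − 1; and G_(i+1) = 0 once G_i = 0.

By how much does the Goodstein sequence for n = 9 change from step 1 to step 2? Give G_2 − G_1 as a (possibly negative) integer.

1

G_0 = 9. HB_4(9) = 2·4 + 1. Bump = 11. G_1 = 10.
G_1 = 10. HB_5(10) = 2·5. Bump = 12. G_2 = 11.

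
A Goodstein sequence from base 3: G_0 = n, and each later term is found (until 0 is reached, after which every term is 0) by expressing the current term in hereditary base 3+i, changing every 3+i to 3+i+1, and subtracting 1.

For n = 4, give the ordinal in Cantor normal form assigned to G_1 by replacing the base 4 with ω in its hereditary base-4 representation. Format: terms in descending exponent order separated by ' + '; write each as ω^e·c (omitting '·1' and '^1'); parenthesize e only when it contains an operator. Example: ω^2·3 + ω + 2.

ω

base 3: 4 = 3 + 1; at 4: 4 + 1 = 5; next = 4
base 4: 4 = 4; at 5: 5 = 5; next = 4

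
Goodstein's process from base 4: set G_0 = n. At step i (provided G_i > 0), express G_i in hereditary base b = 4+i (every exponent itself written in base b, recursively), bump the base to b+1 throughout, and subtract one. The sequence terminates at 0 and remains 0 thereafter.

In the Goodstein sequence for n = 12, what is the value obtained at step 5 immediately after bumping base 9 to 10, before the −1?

i=0: 12 = 3·4 (b=4); 4→5: 3·5 = 15; 15−1 = 14
i=1: 14 = 2·5 + 4 (b=5); 5→6: 2·6 + 4 = 16; 16−1 = 15
i=2: 15 = 2·6 + 3 (b=6); 6→7: 2·7 + 3 = 17; 17−1 = 16
i=3: 16 = 2·7 + 2 (b=7); 7→8: 2·8 + 2 = 18; 18−1 = 17
i=4: 17 = 2·8 + 1 (b=8); 8→9: 2·9 + 1 = 19; 19−1 = 18
i=5: 18 = 2·9 (b=9); 9→10: 2·10 = 20; 20−1 = 19

20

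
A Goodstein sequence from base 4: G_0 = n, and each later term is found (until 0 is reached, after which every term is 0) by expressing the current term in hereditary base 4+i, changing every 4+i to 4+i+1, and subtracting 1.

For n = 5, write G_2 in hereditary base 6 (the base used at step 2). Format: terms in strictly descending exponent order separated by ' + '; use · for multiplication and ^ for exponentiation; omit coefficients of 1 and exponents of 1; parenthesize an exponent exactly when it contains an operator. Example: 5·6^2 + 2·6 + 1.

base 4: 5 = 4 + 1; at 5: 5 + 1 = 6; next = 5
base 5: 5 = 5; at 6: 6 = 6; next = 5
base 6: 5 = 5; at 7: 5 = 5; next = 4

5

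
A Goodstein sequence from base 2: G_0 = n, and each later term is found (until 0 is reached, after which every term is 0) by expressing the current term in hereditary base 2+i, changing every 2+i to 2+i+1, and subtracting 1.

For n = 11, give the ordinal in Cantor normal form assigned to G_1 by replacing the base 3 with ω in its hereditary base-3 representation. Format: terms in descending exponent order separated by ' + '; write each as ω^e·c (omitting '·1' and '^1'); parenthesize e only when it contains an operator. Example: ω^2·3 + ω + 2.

ω^(ω + 1) + ω

i=0: 11 = 2^(2 + 1) + 2 + 1 (b=2); 2→3: 3^(3 + 1) + 3 + 1 = 85; 85−1 = 84
i=1: 84 = 3^(3 + 1) + 3 (b=3); 3→4: 4^(4 + 1) + 4 = 1028; 1028−1 = 1027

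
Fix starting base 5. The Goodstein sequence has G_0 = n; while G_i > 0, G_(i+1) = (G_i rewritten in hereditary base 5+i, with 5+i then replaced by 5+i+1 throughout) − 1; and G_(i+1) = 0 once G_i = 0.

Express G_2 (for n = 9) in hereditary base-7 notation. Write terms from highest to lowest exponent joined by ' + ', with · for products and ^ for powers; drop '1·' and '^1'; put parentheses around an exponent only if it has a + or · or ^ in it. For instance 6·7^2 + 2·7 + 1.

(0) 9|_5 = 5 + 4 ↦ 6 + 4|_6 = 10 ⇒ 9
(1) 9|_6 = 6 + 3 ↦ 7 + 3|_7 = 10 ⇒ 9
(2) 9|_7 = 7 + 2 ↦ 8 + 2|_8 = 10 ⇒ 9

7 + 2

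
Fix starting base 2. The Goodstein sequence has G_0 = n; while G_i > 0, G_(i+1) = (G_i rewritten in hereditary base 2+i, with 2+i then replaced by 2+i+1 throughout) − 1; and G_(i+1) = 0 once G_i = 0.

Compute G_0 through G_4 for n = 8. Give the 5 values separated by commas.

G_0=8  [base 2] 2^(2 + 1)  →[2↦3]→  3^(3 + 1) = 81  −1 ⇒ G_1=80
G_1=80  [base 3] 2·3^3 + 2·3^2 + 2·3 + 2  →[3↦4]→  2·4^4 + 2·4^2 + 2·4 + 2 = 554  −1 ⇒ G_2=553
G_2=553  [base 4] 2·4^4 + 2·4^2 + 2·4 + 1  →[4↦5]→  2·5^5 + 2·5^2 + 2·5 + 1 = 6311  −1 ⇒ G_3=6310
G_3=6310  [base 5] 2·5^5 + 2·5^2 + 2·5  →[5↦6]→  2·6^6 + 2·6^2 + 2·6 = 93396  −1 ⇒ G_4=93395

8, 80, 553, 6310, 93395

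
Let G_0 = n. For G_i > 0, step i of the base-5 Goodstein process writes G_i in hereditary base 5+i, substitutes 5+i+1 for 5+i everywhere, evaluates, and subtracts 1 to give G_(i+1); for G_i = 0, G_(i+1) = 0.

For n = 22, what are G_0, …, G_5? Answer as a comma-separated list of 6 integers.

22, 25, 28, 31, 33, 35

(0) 22|_5 = 4·5 + 2 ↦ 4·6 + 2|_6 = 26 ⇒ 25
(1) 25|_6 = 4·6 + 1 ↦ 4·7 + 1|_7 = 29 ⇒ 28
(2) 28|_7 = 4·7 ↦ 4·8|_8 = 32 ⇒ 31
(3) 31|_8 = 3·8 + 7 ↦ 3·9 + 7|_9 = 34 ⇒ 33
(4) 33|_9 = 3·9 + 6 ↦ 3·10 + 6|_10 = 36 ⇒ 35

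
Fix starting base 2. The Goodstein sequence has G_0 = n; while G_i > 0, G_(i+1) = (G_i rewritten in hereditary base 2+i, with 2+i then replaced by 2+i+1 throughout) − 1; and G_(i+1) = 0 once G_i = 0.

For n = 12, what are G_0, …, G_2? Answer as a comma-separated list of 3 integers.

12, 107, 1065

base 2: 12 = 2^(2 + 1) + 2^2; at 3: 3^(3 + 1) + 3^3 = 108; next = 107
base 3: 107 = 3^(3 + 1) + 2·3^2 + 2·3 + 2; at 4: 4^(4 + 1) + 2·4^2 + 2·4 + 2 = 1066; next = 1065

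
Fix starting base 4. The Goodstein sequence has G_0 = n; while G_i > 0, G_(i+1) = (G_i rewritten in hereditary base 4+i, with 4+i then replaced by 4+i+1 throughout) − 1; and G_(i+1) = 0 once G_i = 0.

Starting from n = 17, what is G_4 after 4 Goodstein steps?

43

G_0 = 17. HB_4(17) = 4^2 + 1. Bump = 26. G_1 = 25.
G_1 = 25. HB_5(25) = 5^2. Bump = 36. G_2 = 35.
G_2 = 35. HB_6(35) = 5·6 + 5. Bump = 40. G_3 = 39.
G_3 = 39. HB_7(39) = 5·7 + 4. Bump = 44. G_4 = 43.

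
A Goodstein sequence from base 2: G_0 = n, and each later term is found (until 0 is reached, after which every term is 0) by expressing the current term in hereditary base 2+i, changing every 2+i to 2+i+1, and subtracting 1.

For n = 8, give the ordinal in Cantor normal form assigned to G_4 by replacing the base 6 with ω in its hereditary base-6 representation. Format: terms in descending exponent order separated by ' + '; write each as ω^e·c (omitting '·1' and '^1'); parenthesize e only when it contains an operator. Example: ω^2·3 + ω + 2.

ω^ω·2 + ω^2·2 + ω + 5

base 2: 8 = 2^(2 + 1); at 3: 3^(3 + 1) = 81; next = 80
base 3: 80 = 2·3^3 + 2·3^2 + 2·3 + 2; at 4: 2·4^4 + 2·4^2 + 2·4 + 2 = 554; next = 553
base 4: 553 = 2·4^4 + 2·4^2 + 2·4 + 1; at 5: 2·5^5 + 2·5^2 + 2·5 + 1 = 6311; next = 6310
base 5: 6310 = 2·5^5 + 2·5^2 + 2·5; at 6: 2·6^6 + 2·6^2 + 2·6 = 93396; next = 93395
base 6: 93395 = 2·6^6 + 2·6^2 + 6 + 5; at 7: 2·7^7 + 2·7^2 + 7 + 5 = 1647196; next = 1647195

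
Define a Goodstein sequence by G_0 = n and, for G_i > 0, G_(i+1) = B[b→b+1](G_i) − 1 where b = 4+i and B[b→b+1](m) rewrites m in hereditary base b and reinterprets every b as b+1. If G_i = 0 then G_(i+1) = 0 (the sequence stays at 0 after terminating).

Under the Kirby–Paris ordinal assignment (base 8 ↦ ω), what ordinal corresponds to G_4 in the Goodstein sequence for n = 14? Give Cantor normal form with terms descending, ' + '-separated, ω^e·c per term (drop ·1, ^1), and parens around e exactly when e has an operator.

base 4: 14 = 3·4 + 2; at 5: 3·5 + 2 = 17; next = 16
base 5: 16 = 3·5 + 1; at 6: 3·6 + 1 = 19; next = 18
base 6: 18 = 3·6; at 7: 3·7 = 21; next = 20
base 7: 20 = 2·7 + 6; at 8: 2·8 + 6 = 22; next = 21
base 8: 21 = 2·8 + 5; at 9: 2·9 + 5 = 23; next = 22

ω·2 + 5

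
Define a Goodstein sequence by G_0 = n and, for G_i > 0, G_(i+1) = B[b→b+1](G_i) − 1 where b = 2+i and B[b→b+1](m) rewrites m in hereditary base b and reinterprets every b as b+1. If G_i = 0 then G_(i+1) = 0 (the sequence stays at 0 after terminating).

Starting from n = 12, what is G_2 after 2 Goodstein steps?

12 —HB2→ 2^(2 + 1) + 2^2 —bump→ 3^(3 + 1) + 3^3 = 108 —(−1)→ 107
107 —HB3→ 3^(3 + 1) + 2·3^2 + 2·3 + 2 —bump→ 4^(4 + 1) + 2·4^2 + 2·4 + 2 = 1066 —(−1)→ 1065
1065 —HB4→ 4^(4 + 1) + 2·4^2 + 2·4 + 1 —bump→ 5^(5 + 1) + 2·5^2 + 2·5 + 1 = 15686 —(−1)→ 15685

1065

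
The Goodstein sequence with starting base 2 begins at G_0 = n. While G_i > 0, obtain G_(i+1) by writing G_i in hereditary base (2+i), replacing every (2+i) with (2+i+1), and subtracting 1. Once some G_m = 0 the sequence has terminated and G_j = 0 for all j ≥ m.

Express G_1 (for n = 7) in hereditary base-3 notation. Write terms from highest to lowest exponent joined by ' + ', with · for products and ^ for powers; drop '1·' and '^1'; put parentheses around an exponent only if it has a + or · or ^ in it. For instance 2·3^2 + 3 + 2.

3^3 + 3

i=0: 7 = 2^2 + 2 + 1 (b=2); 2→3: 3^3 + 3 + 1 = 31; 31−1 = 30
i=1: 30 = 3^3 + 3 (b=3); 3→4: 4^4 + 4 = 260; 260−1 = 259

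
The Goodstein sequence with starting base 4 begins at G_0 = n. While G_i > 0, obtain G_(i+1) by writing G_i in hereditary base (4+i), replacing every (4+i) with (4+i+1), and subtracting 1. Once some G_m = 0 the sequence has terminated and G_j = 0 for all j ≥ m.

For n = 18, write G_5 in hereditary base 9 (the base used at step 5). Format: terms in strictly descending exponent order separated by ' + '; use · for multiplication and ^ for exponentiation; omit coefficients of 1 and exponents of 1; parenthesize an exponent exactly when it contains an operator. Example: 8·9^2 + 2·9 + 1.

6·9 + 4

base 4: 18 = 4^2 + 2; at 5: 5^2 + 2 = 27; next = 26
base 5: 26 = 5^2 + 1; at 6: 6^2 + 1 = 37; next = 36
base 6: 36 = 6^2; at 7: 7^2 = 49; next = 48
base 7: 48 = 6·7 + 6; at 8: 6·8 + 6 = 54; next = 53
base 8: 53 = 6·8 + 5; at 9: 6·9 + 5 = 59; next = 58
base 9: 58 = 6·9 + 4; at 10: 6·10 + 4 = 64; next = 63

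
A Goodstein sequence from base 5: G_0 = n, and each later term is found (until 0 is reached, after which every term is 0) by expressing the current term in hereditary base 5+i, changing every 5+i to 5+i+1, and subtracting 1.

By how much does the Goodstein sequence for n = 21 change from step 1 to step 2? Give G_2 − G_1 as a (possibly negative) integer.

3

base 5: 21 = 4·5 + 1; at 6: 4·6 + 1 = 25; next = 24
base 6: 24 = 4·6; at 7: 4·7 = 28; next = 27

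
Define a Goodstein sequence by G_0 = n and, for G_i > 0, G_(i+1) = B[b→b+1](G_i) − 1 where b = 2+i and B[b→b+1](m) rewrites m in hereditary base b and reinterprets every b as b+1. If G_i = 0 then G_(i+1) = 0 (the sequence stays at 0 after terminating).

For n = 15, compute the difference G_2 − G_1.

G_0 = 15. HB_2(15) = 2^(2 + 1) + 2^2 + 2 + 1. Bump = 112. G_1 = 111.
G_1 = 111. HB_3(111) = 3^(3 + 1) + 3^3 + 3. Bump = 1284. G_2 = 1283.

1172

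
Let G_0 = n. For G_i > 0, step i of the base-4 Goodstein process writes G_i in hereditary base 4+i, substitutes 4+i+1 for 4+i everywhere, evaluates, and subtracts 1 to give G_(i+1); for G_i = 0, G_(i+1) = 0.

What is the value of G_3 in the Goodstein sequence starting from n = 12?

step 0: 12 = 3·4; sub 5 for 4: 3·5; = 15; G_1 = 15−1 = 14
step 1: 14 = 2·5 + 4; sub 6 for 5: 2·6 + 4; = 16; G_2 = 16−1 = 15
step 2: 15 = 2·6 + 3; sub 7 for 6: 2·7 + 3; = 17; G_3 = 17−1 = 16

16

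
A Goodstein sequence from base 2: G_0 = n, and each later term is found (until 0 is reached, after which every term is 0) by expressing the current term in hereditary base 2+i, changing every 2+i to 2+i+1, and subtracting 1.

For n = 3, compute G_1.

3 —HB2→ 2 + 1 —bump→ 3 + 1 = 4 —(−1)→ 3
3 —HB3→ 3 —bump→ 4 = 4 —(−1)→ 3

3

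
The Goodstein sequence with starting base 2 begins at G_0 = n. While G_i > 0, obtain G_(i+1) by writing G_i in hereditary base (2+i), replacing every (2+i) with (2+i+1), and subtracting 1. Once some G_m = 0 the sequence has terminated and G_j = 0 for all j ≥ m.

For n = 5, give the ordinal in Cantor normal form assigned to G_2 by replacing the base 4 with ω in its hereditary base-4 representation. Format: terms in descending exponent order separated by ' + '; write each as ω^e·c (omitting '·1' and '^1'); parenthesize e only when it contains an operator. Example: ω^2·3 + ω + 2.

ω^3·3 + ω^2·3 + ω·3 + 3

step 0: 5 = 2^2 + 1; sub 3 for 2: 3^3 + 1; = 28; G_1 = 28−1 = 27
step 1: 27 = 3^3; sub 4 for 3: 4^4; = 256; G_2 = 256−1 = 255
step 2: 255 = 3·4^3 + 3·4^2 + 3·4 + 3; sub 5 for 4: 3·5^3 + 3·5^2 + 3·5 + 3; = 468; G_3 = 468−1 = 467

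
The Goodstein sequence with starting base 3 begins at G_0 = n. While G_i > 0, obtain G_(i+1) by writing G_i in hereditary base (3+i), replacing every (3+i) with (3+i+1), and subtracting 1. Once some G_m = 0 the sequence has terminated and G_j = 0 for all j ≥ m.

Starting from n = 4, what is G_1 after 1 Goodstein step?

4 —HB3→ 3 + 1 —bump→ 4 + 1 = 5 —(−1)→ 4
4 —HB4→ 4 —bump→ 5 = 5 —(−1)→ 4

4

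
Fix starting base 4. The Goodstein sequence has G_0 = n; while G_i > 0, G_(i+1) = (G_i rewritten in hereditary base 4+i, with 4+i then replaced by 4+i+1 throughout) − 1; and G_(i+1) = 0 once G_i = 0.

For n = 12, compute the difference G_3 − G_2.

step 0: 12 = 3·4; sub 5 for 4: 3·5; = 15; G_1 = 15−1 = 14
step 1: 14 = 2·5 + 4; sub 6 for 5: 2·6 + 4; = 16; G_2 = 16−1 = 15
step 2: 15 = 2·6 + 3; sub 7 for 6: 2·7 + 3; = 17; G_3 = 17−1 = 16

1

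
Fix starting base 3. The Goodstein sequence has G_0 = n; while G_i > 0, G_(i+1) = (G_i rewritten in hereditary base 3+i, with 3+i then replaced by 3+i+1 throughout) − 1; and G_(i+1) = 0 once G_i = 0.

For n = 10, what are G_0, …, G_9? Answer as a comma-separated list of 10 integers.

10, 16, 24, 27, 30, 33, 36, 39, 41, 43

step 0: 10 = 3^2 + 1; sub 4 for 3: 4^2 + 1; = 17; G_1 = 17−1 = 16
step 1: 16 = 4^2; sub 5 for 4: 5^2; = 25; G_2 = 25−1 = 24
step 2: 24 = 4·5 + 4; sub 6 for 5: 4·6 + 4; = 28; G_3 = 28−1 = 27
step 3: 27 = 4·6 + 3; sub 7 for 6: 4·7 + 3; = 31; G_4 = 31−1 = 30
step 4: 30 = 4·7 + 2; sub 8 for 7: 4·8 + 2; = 34; G_5 = 34−1 = 33
step 5: 33 = 4·8 + 1; sub 9 for 8: 4·9 + 1; = 37; G_6 = 37−1 = 36
step 6: 36 = 4·9; sub 10 for 9: 4·10; = 40; G_7 = 40−1 = 39
step 7: 39 = 3·10 + 9; sub 11 for 10: 3·11 + 9; = 42; G_8 = 42−1 = 41
step 8: 41 = 3·11 + 8; sub 12 for 11: 3·12 + 8; = 44; G_9 = 44−1 = 43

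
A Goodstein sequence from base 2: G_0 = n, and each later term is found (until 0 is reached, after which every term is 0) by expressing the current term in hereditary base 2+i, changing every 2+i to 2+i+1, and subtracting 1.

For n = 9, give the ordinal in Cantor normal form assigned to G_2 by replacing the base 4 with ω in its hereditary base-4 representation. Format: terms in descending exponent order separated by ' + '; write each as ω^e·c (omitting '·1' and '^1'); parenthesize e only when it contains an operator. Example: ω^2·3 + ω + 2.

ω^ω·3 + ω^3·3 + ω^2·3 + ω·3 + 3

(0) 9|_2 = 2^(2 + 1) + 1 ↦ 3^(3 + 1) + 1|_3 = 82 ⇒ 81
(1) 81|_3 = 3^(3 + 1) ↦ 4^(4 + 1)|_4 = 1024 ⇒ 1023
(2) 1023|_4 = 3·4^4 + 3·4^3 + 3·4^2 + 3·4 + 3 ↦ 3·5^5 + 3·5^3 + 3·5^2 + 3·5 + 3|_5 = 9843 ⇒ 9842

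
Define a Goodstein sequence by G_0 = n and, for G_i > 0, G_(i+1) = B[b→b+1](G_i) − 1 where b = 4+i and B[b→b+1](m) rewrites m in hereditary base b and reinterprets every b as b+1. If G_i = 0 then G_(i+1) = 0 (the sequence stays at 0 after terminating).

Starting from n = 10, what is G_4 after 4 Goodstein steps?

13

base 4: 10 = 2·4 + 2; at 5: 2·5 + 2 = 12; next = 11
base 5: 11 = 2·5 + 1; at 6: 2·6 + 1 = 13; next = 12
base 6: 12 = 2·6; at 7: 2·7 = 14; next = 13
base 7: 13 = 7 + 6; at 8: 8 + 6 = 14; next = 13
base 8: 13 = 8 + 5; at 9: 9 + 5 = 14; next = 13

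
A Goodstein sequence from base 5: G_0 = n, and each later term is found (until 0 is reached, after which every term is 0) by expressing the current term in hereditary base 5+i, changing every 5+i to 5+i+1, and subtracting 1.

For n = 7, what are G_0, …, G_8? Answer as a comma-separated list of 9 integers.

step 0: 7 = 5 + 2; sub 6 for 5: 6 + 2; = 8; G_1 = 8−1 = 7
step 1: 7 = 6 + 1; sub 7 for 6: 7 + 1; = 8; G_2 = 8−1 = 7
step 2: 7 = 7; sub 8 for 7: 8; = 8; G_3 = 8−1 = 7
step 3: 7 = 7; sub 9 for 8: 7; = 7; G_4 = 7−1 = 6
step 4: 6 = 6; sub 10 for 9: 6; = 6; G_5 = 6−1 = 5
step 5: 5 = 5; sub 11 for 10: 5; = 5; G_6 = 5−1 = 4
step 6: 4 = 4; sub 12 for 11: 4; = 4; G_7 = 4−1 = 3
step 7: 3 = 3; sub 13 for 12: 3; = 3; G_8 = 3−1 = 2

7, 7, 7, 7, 6, 5, 4, 3, 2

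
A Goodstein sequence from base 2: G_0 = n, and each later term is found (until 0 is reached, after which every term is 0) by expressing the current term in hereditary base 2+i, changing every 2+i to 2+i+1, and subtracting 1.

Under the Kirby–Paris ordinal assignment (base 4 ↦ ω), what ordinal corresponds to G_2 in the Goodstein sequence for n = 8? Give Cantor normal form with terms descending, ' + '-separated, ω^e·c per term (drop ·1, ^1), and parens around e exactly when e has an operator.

ω^ω·2 + ω^2·2 + ω·2 + 1

i=0: 8 = 2^(2 + 1) (b=2); 2→3: 3^(3 + 1) = 81; 81−1 = 80
i=1: 80 = 2·3^3 + 2·3^2 + 2·3 + 2 (b=3); 3→4: 2·4^4 + 2·4^2 + 2·4 + 2 = 554; 554−1 = 553
i=2: 553 = 2·4^4 + 2·4^2 + 2·4 + 1 (b=4); 4→5: 2·5^5 + 2·5^2 + 2·5 + 1 = 6311; 6311−1 = 6310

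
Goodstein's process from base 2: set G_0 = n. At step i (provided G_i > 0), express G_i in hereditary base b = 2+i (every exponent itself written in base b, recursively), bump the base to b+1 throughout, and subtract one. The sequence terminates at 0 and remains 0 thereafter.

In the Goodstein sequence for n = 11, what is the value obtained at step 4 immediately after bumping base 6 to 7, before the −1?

11 —HB2→ 2^(2 + 1) + 2 + 1 —bump→ 3^(3 + 1) + 3 + 1 = 85 —(−1)→ 84
84 —HB3→ 3^(3 + 1) + 3 —bump→ 4^(4 + 1) + 4 = 1028 —(−1)→ 1027
1027 —HB4→ 4^(4 + 1) + 3 —bump→ 5^(5 + 1) + 3 = 15628 —(−1)→ 15627
15627 —HB5→ 5^(5 + 1) + 2 —bump→ 6^(6 + 1) + 2 = 279938 —(−1)→ 279937

5764802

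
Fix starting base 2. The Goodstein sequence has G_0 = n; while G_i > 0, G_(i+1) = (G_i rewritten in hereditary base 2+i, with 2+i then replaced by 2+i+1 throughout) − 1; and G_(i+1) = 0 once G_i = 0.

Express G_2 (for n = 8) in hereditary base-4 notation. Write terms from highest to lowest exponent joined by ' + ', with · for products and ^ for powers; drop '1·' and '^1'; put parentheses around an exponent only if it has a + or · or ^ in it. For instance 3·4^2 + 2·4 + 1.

2·4^4 + 2·4^2 + 2·4 + 1

G_0 = 8. HB_2(8) = 2^(2 + 1). Bump = 81. G_1 = 80.
G_1 = 80. HB_3(80) = 2·3^3 + 2·3^2 + 2·3 + 2. Bump = 554. G_2 = 553.
G_2 = 553. HB_4(553) = 2·4^4 + 2·4^2 + 2·4 + 1. Bump = 6311. G_3 = 6310.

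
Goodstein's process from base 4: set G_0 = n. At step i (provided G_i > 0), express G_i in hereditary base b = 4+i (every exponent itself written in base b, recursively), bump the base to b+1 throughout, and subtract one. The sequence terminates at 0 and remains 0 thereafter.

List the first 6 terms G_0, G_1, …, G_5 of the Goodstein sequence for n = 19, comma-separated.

[0] 19 ≡ 4^2 + 3 (base 4). Lift 5: 28. −1: 27.
[1] 27 ≡ 5^2 + 2 (base 5). Lift 6: 38. −1: 37.
[2] 37 ≡ 6^2 + 1 (base 6). Lift 7: 50. −1: 49.
[3] 49 ≡ 7^2 (base 7). Lift 8: 64. −1: 63.
[4] 63 ≡ 7·8 + 7 (base 8). Lift 9: 70. −1: 69.

19, 27, 37, 49, 63, 69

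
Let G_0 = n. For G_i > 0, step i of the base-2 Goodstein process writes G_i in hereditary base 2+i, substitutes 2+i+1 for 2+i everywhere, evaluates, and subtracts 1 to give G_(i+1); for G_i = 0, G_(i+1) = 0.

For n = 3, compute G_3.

2

3 —HB2→ 2 + 1 —bump→ 3 + 1 = 4 —(−1)→ 3
3 —HB3→ 3 —bump→ 4 = 4 —(−1)→ 3
3 —HB4→ 3 —bump→ 3 = 3 —(−1)→ 2
2 —HB5→ 2 —bump→ 2 = 2 —(−1)→ 1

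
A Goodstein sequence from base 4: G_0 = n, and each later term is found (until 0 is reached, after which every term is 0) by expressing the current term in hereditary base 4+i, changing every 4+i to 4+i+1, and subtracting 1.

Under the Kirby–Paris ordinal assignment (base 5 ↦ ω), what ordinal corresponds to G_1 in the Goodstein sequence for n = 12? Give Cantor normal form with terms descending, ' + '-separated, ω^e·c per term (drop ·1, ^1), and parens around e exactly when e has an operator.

(0) 12|_4 = 3·4 ↦ 3·5|_5 = 15 ⇒ 14
(1) 14|_5 = 2·5 + 4 ↦ 2·6 + 4|_6 = 16 ⇒ 15

ω·2 + 4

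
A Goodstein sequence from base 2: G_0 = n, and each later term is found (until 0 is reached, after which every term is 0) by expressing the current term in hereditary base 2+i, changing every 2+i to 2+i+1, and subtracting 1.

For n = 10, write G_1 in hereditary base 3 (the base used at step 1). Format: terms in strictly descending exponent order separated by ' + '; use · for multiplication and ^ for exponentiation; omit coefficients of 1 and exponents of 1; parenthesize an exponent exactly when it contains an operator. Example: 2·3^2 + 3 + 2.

i=0: 10 = 2^(2 + 1) + 2 (b=2); 2→3: 3^(3 + 1) + 3 = 84; 84−1 = 83
i=1: 83 = 3^(3 + 1) + 2 (b=3); 3→4: 4^(4 + 1) + 2 = 1026; 1026−1 = 1025

3^(3 + 1) + 2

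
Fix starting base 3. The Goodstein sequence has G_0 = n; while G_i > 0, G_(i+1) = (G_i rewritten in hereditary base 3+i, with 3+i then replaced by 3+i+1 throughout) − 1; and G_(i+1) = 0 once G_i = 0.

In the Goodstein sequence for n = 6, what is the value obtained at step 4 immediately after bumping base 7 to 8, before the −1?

G_0 = 6. HB_3(6) = 2·3. Bump = 8. G_1 = 7.
G_1 = 7. HB_4(7) = 4 + 3. Bump = 8. G_2 = 7.
G_2 = 7. HB_5(7) = 5 + 2. Bump = 8. G_3 = 7.
G_3 = 7. HB_6(7) = 6 + 1. Bump = 8. G_4 = 7.
G_4 = 7. HB_7(7) = 7. Bump = 8. G_5 = 7.

8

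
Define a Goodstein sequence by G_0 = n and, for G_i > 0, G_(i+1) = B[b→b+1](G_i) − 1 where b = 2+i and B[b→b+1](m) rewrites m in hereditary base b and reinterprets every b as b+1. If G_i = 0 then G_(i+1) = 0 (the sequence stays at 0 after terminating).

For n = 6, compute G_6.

6 —HB2→ 2^2 + 2 —bump→ 3^3 + 3 = 30 —(−1)→ 29
29 —HB3→ 3^3 + 2 —bump→ 4^4 + 2 = 258 —(−1)→ 257
257 —HB4→ 4^4 + 1 —bump→ 5^5 + 1 = 3126 —(−1)→ 3125
3125 —HB5→ 5^5 —bump→ 6^6 = 46656 —(−1)→ 46655
46655 —HB6→ 5·6^5 + 5·6^4 + 5·6^3 + 5·6^2 + 5·6 + 5 —bump→ 5·7^5 + 5·7^4 + 5·7^3 + 5·7^2 + 5·7 + 5 = 98040 —(−1)→ 98039
98039 —HB7→ 5·7^5 + 5·7^4 + 5·7^3 + 5·7^2 + 5·7 + 4 —bump→ 5·8^5 + 5·8^4 + 5·8^3 + 5·8^2 + 5·8 + 4 = 187244 —(−1)→ 187243
187243 —HB8→ 5·8^5 + 5·8^4 + 5·8^3 + 5·8^2 + 5·8 + 3 —bump→ 5·9^5 + 5·9^4 + 5·9^3 + 5·9^2 + 5·9 + 3 = 332148 —(−1)→ 332147

187243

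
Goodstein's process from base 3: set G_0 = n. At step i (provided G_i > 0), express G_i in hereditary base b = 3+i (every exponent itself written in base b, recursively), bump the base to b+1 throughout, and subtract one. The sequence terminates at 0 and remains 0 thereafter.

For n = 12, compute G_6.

69

12 —HB3→ 3^2 + 3 —bump→ 4^2 + 4 = 20 —(−1)→ 19
19 —HB4→ 4^2 + 3 —bump→ 5^2 + 3 = 28 —(−1)→ 27
27 —HB5→ 5^2 + 2 —bump→ 6^2 + 2 = 38 —(−1)→ 37
37 —HB6→ 6^2 + 1 —bump→ 7^2 + 1 = 50 —(−1)→ 49
49 —HB7→ 7^2 —bump→ 8^2 = 64 —(−1)→ 63
63 —HB8→ 7·8 + 7 —bump→ 7·9 + 7 = 70 —(−1)→ 69
69 —HB9→ 7·9 + 6 —bump→ 7·10 + 6 = 76 —(−1)→ 75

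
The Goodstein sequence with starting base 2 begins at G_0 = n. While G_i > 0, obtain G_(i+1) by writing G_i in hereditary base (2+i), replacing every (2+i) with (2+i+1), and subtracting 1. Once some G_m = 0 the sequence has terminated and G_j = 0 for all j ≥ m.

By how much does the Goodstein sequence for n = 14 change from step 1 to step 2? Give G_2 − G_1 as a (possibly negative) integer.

1171

(0) 14|_2 = 2^(2 + 1) + 2^2 + 2 ↦ 3^(3 + 1) + 3^3 + 3|_3 = 111 ⇒ 110
(1) 110|_3 = 3^(3 + 1) + 3^3 + 2 ↦ 4^(4 + 1) + 4^4 + 2|_4 = 1282 ⇒ 1281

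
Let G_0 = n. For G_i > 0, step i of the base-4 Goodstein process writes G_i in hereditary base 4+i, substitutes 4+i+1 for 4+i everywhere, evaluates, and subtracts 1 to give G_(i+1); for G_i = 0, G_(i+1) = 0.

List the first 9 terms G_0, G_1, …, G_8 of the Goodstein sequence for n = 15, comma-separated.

(0) 15|_4 = 3·4 + 3 ↦ 3·5 + 3|_5 = 18 ⇒ 17
(1) 17|_5 = 3·5 + 2 ↦ 3·6 + 2|_6 = 20 ⇒ 19
(2) 19|_6 = 3·6 + 1 ↦ 3·7 + 1|_7 = 22 ⇒ 21
(3) 21|_7 = 3·7 ↦ 3·8|_8 = 24 ⇒ 23
(4) 23|_8 = 2·8 + 7 ↦ 2·9 + 7|_9 = 25 ⇒ 24
(5) 24|_9 = 2·9 + 6 ↦ 2·10 + 6|_10 = 26 ⇒ 25
(6) 25|_10 = 2·10 + 5 ↦ 2·11 + 5|_11 = 27 ⇒ 26
(7) 26|_11 = 2·11 + 4 ↦ 2·12 + 4|_12 = 28 ⇒ 27

15, 17, 19, 21, 23, 24, 25, 26, 27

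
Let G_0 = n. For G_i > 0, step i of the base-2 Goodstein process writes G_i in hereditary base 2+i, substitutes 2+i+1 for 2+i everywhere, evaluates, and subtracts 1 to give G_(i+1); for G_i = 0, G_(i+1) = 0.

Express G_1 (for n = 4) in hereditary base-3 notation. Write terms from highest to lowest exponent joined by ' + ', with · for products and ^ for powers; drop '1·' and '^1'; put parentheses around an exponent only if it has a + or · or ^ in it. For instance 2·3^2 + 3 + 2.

[0] 4 ≡ 2^2 (base 2). Lift 3: 27. −1: 26.
[1] 26 ≡ 2·3^2 + 2·3 + 2 (base 3). Lift 4: 42. −1: 41.

2·3^2 + 2·3 + 2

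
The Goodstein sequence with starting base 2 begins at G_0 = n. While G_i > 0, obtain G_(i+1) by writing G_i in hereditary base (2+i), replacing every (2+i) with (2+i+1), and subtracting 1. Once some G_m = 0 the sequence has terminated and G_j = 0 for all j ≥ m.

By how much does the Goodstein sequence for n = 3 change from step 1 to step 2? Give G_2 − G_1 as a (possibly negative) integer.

0

G_0 = 3. HB_2(3) = 2 + 1. Bump = 4. G_1 = 3.
G_1 = 3. HB_3(3) = 3. Bump = 4. G_2 = 3.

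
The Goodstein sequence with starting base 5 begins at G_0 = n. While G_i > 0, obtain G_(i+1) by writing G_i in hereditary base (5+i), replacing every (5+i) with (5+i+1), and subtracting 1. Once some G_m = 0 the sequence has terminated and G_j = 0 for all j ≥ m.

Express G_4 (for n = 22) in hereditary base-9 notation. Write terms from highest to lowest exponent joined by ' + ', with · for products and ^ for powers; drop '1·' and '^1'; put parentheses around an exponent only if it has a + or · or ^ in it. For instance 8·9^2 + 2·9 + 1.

step 0: 22 = 4·5 + 2; sub 6 for 5: 4·6 + 2; = 26; G_1 = 26−1 = 25
step 1: 25 = 4·6 + 1; sub 7 for 6: 4·7 + 1; = 29; G_2 = 29−1 = 28
step 2: 28 = 4·7; sub 8 for 7: 4·8; = 32; G_3 = 32−1 = 31
step 3: 31 = 3·8 + 7; sub 9 for 8: 3·9 + 7; = 34; G_4 = 34−1 = 33

3·9 + 6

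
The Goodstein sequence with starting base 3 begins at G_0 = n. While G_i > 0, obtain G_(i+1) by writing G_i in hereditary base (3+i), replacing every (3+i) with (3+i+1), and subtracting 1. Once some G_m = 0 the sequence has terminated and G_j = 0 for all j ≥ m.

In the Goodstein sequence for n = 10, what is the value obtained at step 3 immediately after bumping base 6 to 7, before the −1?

step 0: 10 = 3^2 + 1; sub 4 for 3: 4^2 + 1; = 17; G_1 = 17−1 = 16
step 1: 16 = 4^2; sub 5 for 4: 5^2; = 25; G_2 = 25−1 = 24
step 2: 24 = 4·5 + 4; sub 6 for 5: 4·6 + 4; = 28; G_3 = 28−1 = 27
step 3: 27 = 4·6 + 3; sub 7 for 6: 4·7 + 3; = 31; G_4 = 31−1 = 30

31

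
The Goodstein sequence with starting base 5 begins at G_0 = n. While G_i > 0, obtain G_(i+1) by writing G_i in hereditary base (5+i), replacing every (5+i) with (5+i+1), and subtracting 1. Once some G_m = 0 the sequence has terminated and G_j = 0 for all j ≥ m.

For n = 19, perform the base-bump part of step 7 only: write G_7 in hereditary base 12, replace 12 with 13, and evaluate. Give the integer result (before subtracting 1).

33

step 0: 19 = 3·5 + 4; sub 6 for 5: 3·6 + 4; = 22; G_1 = 22−1 = 21
step 1: 21 = 3·6 + 3; sub 7 for 6: 3·7 + 3; = 24; G_2 = 24−1 = 23
step 2: 23 = 3·7 + 2; sub 8 for 7: 3·8 + 2; = 26; G_3 = 26−1 = 25
step 3: 25 = 3·8 + 1; sub 9 for 8: 3·9 + 1; = 28; G_4 = 28−1 = 27
step 4: 27 = 3·9; sub 10 for 9: 3·10; = 30; G_5 = 30−1 = 29
step 5: 29 = 2·10 + 9; sub 11 for 10: 2·11 + 9; = 31; G_6 = 31−1 = 30
step 6: 30 = 2·11 + 8; sub 12 for 11: 2·12 + 8; = 32; G_7 = 32−1 = 31
step 7: 31 = 2·12 + 7; sub 13 for 12: 2·13 + 7; = 33; G_8 = 33−1 = 32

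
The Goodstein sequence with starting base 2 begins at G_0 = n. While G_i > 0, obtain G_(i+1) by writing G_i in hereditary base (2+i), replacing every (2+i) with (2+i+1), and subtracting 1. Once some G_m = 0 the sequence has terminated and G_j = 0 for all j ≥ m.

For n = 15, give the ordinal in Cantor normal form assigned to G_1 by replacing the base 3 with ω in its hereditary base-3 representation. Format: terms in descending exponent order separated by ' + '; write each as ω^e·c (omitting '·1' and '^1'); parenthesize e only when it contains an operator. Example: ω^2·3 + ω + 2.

[0] 15 ≡ 2^(2 + 1) + 2^2 + 2 + 1 (base 2). Lift 3: 112. −1: 111.
[1] 111 ≡ 3^(3 + 1) + 3^3 + 3 (base 3). Lift 4: 1284. −1: 1283.

ω^(ω + 1) + ω^ω + ω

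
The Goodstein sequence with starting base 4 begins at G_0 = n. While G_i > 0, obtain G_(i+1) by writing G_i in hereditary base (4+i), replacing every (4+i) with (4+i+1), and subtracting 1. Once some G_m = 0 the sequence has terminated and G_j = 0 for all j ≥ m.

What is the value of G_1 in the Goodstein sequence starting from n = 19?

27

19 —HB4→ 4^2 + 3 —bump→ 5^2 + 3 = 28 —(−1)→ 27
27 —HB5→ 5^2 + 2 —bump→ 6^2 + 2 = 38 —(−1)→ 37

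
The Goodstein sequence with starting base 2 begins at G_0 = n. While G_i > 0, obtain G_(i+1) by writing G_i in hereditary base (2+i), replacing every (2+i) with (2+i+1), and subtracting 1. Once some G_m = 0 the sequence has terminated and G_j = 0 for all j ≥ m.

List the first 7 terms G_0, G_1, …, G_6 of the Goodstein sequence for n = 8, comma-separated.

8, 80, 553, 6310, 93395, 1647195, 33554571

base 2: 8 = 2^(2 + 1); at 3: 3^(3 + 1) = 81; next = 80
base 3: 80 = 2·3^3 + 2·3^2 + 2·3 + 2; at 4: 2·4^4 + 2·4^2 + 2·4 + 2 = 554; next = 553
base 4: 553 = 2·4^4 + 2·4^2 + 2·4 + 1; at 5: 2·5^5 + 2·5^2 + 2·5 + 1 = 6311; next = 6310
base 5: 6310 = 2·5^5 + 2·5^2 + 2·5; at 6: 2·6^6 + 2·6^2 + 2·6 = 93396; next = 93395
base 6: 93395 = 2·6^6 + 2·6^2 + 6 + 5; at 7: 2·7^7 + 2·7^2 + 7 + 5 = 1647196; next = 1647195
base 7: 1647195 = 2·7^7 + 2·7^2 + 7 + 4; at 8: 2·8^8 + 2·8^2 + 8 + 4 = 33554572; next = 33554571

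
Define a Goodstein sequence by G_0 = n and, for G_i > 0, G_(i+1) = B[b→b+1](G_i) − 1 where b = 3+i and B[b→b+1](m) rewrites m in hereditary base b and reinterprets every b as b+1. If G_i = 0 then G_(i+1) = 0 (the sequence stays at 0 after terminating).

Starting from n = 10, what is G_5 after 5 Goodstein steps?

33

10 —HB3→ 3^2 + 1 —bump→ 4^2 + 1 = 17 —(−1)→ 16
16 —HB4→ 4^2 —bump→ 5^2 = 25 —(−1)→ 24
24 —HB5→ 4·5 + 4 —bump→ 4·6 + 4 = 28 —(−1)→ 27
27 —HB6→ 4·6 + 3 —bump→ 4·7 + 3 = 31 —(−1)→ 30
30 —HB7→ 4·7 + 2 —bump→ 4·8 + 2 = 34 —(−1)→ 33
33 —HB8→ 4·8 + 1 —bump→ 4·9 + 1 = 37 —(−1)→ 36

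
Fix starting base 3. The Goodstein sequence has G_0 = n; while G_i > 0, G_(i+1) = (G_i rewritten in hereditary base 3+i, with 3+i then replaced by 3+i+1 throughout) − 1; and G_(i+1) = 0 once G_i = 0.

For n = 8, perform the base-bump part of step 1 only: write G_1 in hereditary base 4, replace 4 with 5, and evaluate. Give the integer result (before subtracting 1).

11

base 3: 8 = 2·3 + 2; at 4: 2·4 + 2 = 10; next = 9
base 4: 9 = 2·4 + 1; at 5: 2·5 + 1 = 11; next = 10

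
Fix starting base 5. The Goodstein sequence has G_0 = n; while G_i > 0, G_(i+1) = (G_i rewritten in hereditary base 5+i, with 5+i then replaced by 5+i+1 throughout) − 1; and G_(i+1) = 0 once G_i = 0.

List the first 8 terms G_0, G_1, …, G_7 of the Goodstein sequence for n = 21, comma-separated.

21, 24, 27, 29, 31, 33, 35, 37

(0) 21|_5 = 4·5 + 1 ↦ 4·6 + 1|_6 = 25 ⇒ 24
(1) 24|_6 = 4·6 ↦ 4·7|_7 = 28 ⇒ 27
(2) 27|_7 = 3·7 + 6 ↦ 3·8 + 6|_8 = 30 ⇒ 29
(3) 29|_8 = 3·8 + 5 ↦ 3·9 + 5|_9 = 32 ⇒ 31
(4) 31|_9 = 3·9 + 4 ↦ 3·10 + 4|_10 = 34 ⇒ 33
(5) 33|_10 = 3·10 + 3 ↦ 3·11 + 3|_11 = 36 ⇒ 35
(6) 35|_11 = 3·11 + 2 ↦ 3·12 + 2|_12 = 38 ⇒ 37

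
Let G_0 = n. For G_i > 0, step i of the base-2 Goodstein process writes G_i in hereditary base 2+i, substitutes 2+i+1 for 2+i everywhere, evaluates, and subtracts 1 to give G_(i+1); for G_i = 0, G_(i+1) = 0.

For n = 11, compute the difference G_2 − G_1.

943

i=0: 11 = 2^(2 + 1) + 2 + 1 (b=2); 2→3: 3^(3 + 1) + 3 + 1 = 85; 85−1 = 84
i=1: 84 = 3^(3 + 1) + 3 (b=3); 3→4: 4^(4 + 1) + 4 = 1028; 1028−1 = 1027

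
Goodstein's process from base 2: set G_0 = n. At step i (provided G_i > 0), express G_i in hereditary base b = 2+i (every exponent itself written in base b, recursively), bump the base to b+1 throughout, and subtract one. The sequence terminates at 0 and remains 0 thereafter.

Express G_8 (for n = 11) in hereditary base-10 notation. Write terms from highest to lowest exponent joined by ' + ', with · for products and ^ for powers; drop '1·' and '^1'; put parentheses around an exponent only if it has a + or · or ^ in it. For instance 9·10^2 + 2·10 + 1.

[0] 11 ≡ 2^(2 + 1) + 2 + 1 (base 2). Lift 3: 85. −1: 84.
[1] 84 ≡ 3^(3 + 1) + 3 (base 3). Lift 4: 1028. −1: 1027.
[2] 1027 ≡ 4^(4 + 1) + 3 (base 4). Lift 5: 15628. −1: 15627.
[3] 15627 ≡ 5^(5 + 1) + 2 (base 5). Lift 6: 279938. −1: 279937.
[4] 279937 ≡ 6^(6 + 1) + 1 (base 6). Lift 7: 5764802. −1: 5764801.
[5] 5764801 ≡ 7^(7 + 1) (base 7). Lift 8: 134217728. −1: 134217727.
[6] 134217727 ≡ 7·8^8 + 7·8^7 + 7·8^6 + 7·8^5 + 7·8^4 + 7·8^3 + 7·8^2 + 7·8 + 7 (base 8). Lift 9: 2749609303. −1: 2749609302.
[7] 2749609302 ≡ 7·9^9 + 7·9^7 + 7·9^6 + 7·9^5 + 7·9^4 + 7·9^3 + 7·9^2 + 7·9 + 6 (base 9). Lift 10: 70077777776. −1: 70077777775.

7·10^10 + 7·10^7 + 7·10^6 + 7·10^5 + 7·10^4 + 7·10^3 + 7·10^2 + 7·10 + 5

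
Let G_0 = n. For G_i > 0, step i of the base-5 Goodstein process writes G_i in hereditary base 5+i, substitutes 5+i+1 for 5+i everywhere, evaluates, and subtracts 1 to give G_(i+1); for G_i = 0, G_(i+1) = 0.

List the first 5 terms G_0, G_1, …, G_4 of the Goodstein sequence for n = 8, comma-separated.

8, 8, 8, 8, 8

G_0=8  [base 5] 5 + 3  →[5↦6]→  6 + 3 = 9  −1 ⇒ G_1=8
G_1=8  [base 6] 6 + 2  →[6↦7]→  7 + 2 = 9  −1 ⇒ G_2=8
G_2=8  [base 7] 7 + 1  →[7↦8]→  8 + 1 = 9  −1 ⇒ G_3=8
G_3=8  [base 8] 8  →[8↦9]→  9 = 9  −1 ⇒ G_4=8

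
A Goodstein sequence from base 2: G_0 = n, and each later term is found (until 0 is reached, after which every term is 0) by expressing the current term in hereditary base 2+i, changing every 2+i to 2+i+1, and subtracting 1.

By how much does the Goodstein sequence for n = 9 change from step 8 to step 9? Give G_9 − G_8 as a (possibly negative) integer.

825935012890

[0] 9 ≡ 2^(2 + 1) + 1 (base 2). Lift 3: 82. −1: 81.
[1] 81 ≡ 3^(3 + 1) (base 3). Lift 4: 1024. −1: 1023.
[2] 1023 ≡ 3·4^4 + 3·4^3 + 3·4^2 + 3·4 + 3 (base 4). Lift 5: 9843. −1: 9842.
[3] 9842 ≡ 3·5^5 + 3·5^3 + 3·5^2 + 3·5 + 2 (base 5). Lift 6: 140744. −1: 140743.
[4] 140743 ≡ 3·6^6 + 3·6^3 + 3·6^2 + 3·6 + 1 (base 6). Lift 7: 2471827. −1: 2471826.
[5] 2471826 ≡ 3·7^7 + 3·7^3 + 3·7^2 + 3·7 (base 7). Lift 8: 50333400. −1: 50333399.
[6] 50333399 ≡ 3·8^8 + 3·8^3 + 3·8^2 + 2·8 + 7 (base 8). Lift 9: 1162263922. −1: 1162263921.
[7] 1162263921 ≡ 3·9^9 + 3·9^3 + 3·9^2 + 2·9 + 6 (base 9). Lift 10: 30000003326. −1: 30000003325.
[8] 30000003325 ≡ 3·10^10 + 3·10^3 + 3·10^2 + 2·10 + 5 (base 10). Lift 11: 855935016216. −1: 855935016215.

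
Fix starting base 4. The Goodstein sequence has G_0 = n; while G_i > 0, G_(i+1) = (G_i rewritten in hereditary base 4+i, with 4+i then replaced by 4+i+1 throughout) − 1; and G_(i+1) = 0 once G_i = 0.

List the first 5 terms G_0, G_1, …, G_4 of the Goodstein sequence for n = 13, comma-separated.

G_0 = 13. HB_4(13) = 3·4 + 1. Bump = 16. G_1 = 15.
G_1 = 15. HB_5(15) = 3·5. Bump = 18. G_2 = 17.
G_2 = 17. HB_6(17) = 2·6 + 5. Bump = 19. G_3 = 18.
G_3 = 18. HB_7(18) = 2·7 + 4. Bump = 20. G_4 = 19.

13, 15, 17, 18, 19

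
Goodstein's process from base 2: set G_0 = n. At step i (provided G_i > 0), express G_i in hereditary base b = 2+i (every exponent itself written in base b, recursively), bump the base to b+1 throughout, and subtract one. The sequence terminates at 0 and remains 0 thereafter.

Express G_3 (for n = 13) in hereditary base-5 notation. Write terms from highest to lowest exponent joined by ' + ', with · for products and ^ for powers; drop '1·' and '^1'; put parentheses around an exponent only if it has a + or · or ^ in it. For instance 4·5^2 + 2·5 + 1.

5^(5 + 1) + 3·5^3 + 3·5^2 + 3·5 + 2

(0) 13|_2 = 2^(2 + 1) + 2^2 + 1 ↦ 3^(3 + 1) + 3^3 + 1|_3 = 109 ⇒ 108
(1) 108|_3 = 3^(3 + 1) + 3^3 ↦ 4^(4 + 1) + 4^4|_4 = 1280 ⇒ 1279
(2) 1279|_4 = 4^(4 + 1) + 3·4^3 + 3·4^2 + 3·4 + 3 ↦ 5^(5 + 1) + 3·5^3 + 3·5^2 + 3·5 + 3|_5 = 16093 ⇒ 16092
(3) 16092|_5 = 5^(5 + 1) + 3·5^3 + 3·5^2 + 3·5 + 2 ↦ 6^(6 + 1) + 3·6^3 + 3·6^2 + 3·6 + 2|_6 = 280712 ⇒ 280711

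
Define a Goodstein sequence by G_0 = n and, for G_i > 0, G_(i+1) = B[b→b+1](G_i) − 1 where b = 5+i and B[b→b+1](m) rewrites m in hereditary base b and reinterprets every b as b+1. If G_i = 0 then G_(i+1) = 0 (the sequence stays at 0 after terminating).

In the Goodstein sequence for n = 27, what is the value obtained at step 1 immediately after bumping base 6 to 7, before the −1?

i=0: 27 = 5^2 + 2 (b=5); 5→6: 6^2 + 2 = 38; 38−1 = 37
i=1: 37 = 6^2 + 1 (b=6); 6→7: 7^2 + 1 = 50; 50−1 = 49

50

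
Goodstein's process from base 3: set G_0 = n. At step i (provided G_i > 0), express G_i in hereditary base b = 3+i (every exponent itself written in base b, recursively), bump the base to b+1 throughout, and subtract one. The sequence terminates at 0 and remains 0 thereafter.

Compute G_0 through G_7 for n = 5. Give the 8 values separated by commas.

5 —HB3→ 3 + 2 —bump→ 4 + 2 = 6 —(−1)→ 5
5 —HB4→ 4 + 1 —bump→ 5 + 1 = 6 —(−1)→ 5
5 —HB5→ 5 —bump→ 6 = 6 —(−1)→ 5
5 —HB6→ 5 —bump→ 5 = 5 —(−1)→ 4
4 —HB7→ 4 —bump→ 4 = 4 —(−1)→ 3
3 —HB8→ 3 —bump→ 3 = 3 —(−1)→ 2
2 —HB9→ 2 —bump→ 2 = 2 —(−1)→ 1

5, 5, 5, 5, 4, 3, 2, 1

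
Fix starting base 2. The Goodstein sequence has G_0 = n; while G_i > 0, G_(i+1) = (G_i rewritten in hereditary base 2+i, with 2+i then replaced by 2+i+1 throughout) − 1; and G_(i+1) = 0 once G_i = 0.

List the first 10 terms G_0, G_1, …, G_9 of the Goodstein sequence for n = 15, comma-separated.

15, 111, 1283, 18752, 326593, 6588344, 150994943, 3524450280, 100077777775, 3138578427934

step 0: 15 = 2^(2 + 1) + 2^2 + 2 + 1; sub 3 for 2: 3^(3 + 1) + 3^3 + 3 + 1; = 112; G_1 = 112−1 = 111
step 1: 111 = 3^(3 + 1) + 3^3 + 3; sub 4 for 3: 4^(4 + 1) + 4^4 + 4; = 1284; G_2 = 1284−1 = 1283
step 2: 1283 = 4^(4 + 1) + 4^4 + 3; sub 5 for 4: 5^(5 + 1) + 5^5 + 3; = 18753; G_3 = 18753−1 = 18752
step 3: 18752 = 5^(5 + 1) + 5^5 + 2; sub 6 for 5: 6^(6 + 1) + 6^6 + 2; = 326594; G_4 = 326594−1 = 326593
step 4: 326593 = 6^(6 + 1) + 6^6 + 1; sub 7 for 6: 7^(7 + 1) + 7^7 + 1; = 6588345; G_5 = 6588345−1 = 6588344
step 5: 6588344 = 7^(7 + 1) + 7^7; sub 8 for 7: 8^(8 + 1) + 8^8; = 150994944; G_6 = 150994944−1 = 150994943
step 6: 150994943 = 8^(8 + 1) + 7·8^7 + 7·8^6 + 7·8^5 + 7·8^4 + 7·8^3 + 7·8^2 + 7·8 + 7; sub 9 for 8: 9^(9 + 1) + 7·9^7 + 7·9^6 + 7·9^5 + 7·9^4 + 7·9^3 + 7·9^2 + 7·9 + 7; = 3524450281; G_7 = 3524450281−1 = 3524450280
step 7: 3524450280 = 9^(9 + 1) + 7·9^7 + 7·9^6 + 7·9^5 + 7·9^4 + 7·9^3 + 7·9^2 + 7·9 + 6; sub 10 for 9: 10^(10 + 1) + 7·10^7 + 7·10^6 + 7·10^5 + 7·10^4 + 7·10^3 + 7·10^2 + 7·10 + 6; = 100077777776; G_8 = 100077777776−1 = 100077777775
step 8: 100077777775 = 10^(10 + 1) + 7·10^7 + 7·10^6 + 7·10^5 + 7·10^4 + 7·10^3 + 7·10^2 + 7·10 + 5; sub 11 for 10: 11^(11 + 1) + 7·11^7 + 7·11^6 + 7·11^5 + 7·11^4 + 7·11^3 + 7·11^2 + 7·11 + 5; = 3138578427935; G_9 = 3138578427935−1 = 3138578427934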